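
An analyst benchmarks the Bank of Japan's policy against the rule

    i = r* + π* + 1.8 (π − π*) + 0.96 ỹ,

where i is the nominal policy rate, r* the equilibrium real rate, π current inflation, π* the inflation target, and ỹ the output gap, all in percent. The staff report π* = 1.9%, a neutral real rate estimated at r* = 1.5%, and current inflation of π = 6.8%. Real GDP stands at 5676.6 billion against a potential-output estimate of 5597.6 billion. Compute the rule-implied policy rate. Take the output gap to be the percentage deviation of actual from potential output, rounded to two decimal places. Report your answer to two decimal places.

13.57%

Output gap = 100 × (5676.6 − 5597.6) / 5597.6 = 1.41%.
i = 1.50 + 1.90 + 1.8 × (6.80 − 1.90) + 0.96 × 1.41
   = 1.50 + 1.9 + 8.82 + 1.3536 = 13.57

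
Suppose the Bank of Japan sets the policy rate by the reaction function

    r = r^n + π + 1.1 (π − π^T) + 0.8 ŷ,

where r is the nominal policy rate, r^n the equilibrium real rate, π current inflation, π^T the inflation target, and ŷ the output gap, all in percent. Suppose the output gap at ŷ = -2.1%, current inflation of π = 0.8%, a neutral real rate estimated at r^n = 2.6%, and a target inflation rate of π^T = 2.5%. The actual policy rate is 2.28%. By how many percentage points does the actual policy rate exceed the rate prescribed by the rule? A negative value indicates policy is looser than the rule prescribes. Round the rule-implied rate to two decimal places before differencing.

2.43 pp

r = 2.6 + 0.8 + 1.1 × (0.8 − 2.5) + 0.8 × (-2.1)
   = 2.6 + 0.8 − 1.87 − 1.68 = -0.15
Deviation = 2.28 − (-0.15) = 2.43 pp.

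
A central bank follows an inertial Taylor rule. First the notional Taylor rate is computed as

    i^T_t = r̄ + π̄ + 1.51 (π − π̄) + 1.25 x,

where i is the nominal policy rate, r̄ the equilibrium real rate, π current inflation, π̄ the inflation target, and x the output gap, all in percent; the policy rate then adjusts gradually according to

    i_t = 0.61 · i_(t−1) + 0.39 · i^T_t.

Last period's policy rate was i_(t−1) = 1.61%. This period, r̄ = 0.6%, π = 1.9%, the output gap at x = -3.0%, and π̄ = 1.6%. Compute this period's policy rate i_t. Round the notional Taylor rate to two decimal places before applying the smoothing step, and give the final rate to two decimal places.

i^T_t = 0.6 + 1.6 + 1.51 × (1.9 − 1.6) + 1.25 × (-3.0)
   = 0.6 + 1.6 + 0.453 − 3.75 = -1.10
i_t = 0.61 × 1.61 + 0.39 × (-1.10) = 0.9821 − 0.429 = 0.55

0.55%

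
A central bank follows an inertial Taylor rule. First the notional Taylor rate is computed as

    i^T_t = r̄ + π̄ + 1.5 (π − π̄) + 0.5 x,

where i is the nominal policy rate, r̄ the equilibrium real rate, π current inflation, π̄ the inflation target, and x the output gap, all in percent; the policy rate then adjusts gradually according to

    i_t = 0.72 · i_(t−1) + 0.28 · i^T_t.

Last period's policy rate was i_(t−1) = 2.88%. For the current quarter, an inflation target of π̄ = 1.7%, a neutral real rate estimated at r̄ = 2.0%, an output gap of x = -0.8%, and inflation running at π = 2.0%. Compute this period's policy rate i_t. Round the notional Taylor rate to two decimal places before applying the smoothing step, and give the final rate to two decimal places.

3.12%

i^T_t = 2.0 + 1.7 + 1.5 × (2.0 − 1.7) + 0.5 × (-0.8)
   = 2.0 + 1.7 + 0.45 − 0.4 = 3.75
i_t = 0.72 × 2.88 + 0.28 × 3.75 = 2.0736 + 1.05 = 3.12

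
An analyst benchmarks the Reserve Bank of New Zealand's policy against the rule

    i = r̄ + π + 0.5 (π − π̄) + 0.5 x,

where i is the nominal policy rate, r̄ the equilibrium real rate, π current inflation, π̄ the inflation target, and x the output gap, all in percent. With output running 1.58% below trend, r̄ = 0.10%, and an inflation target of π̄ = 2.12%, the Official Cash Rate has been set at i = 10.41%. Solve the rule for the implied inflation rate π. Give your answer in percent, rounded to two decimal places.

Output 1.58% below potential → x = -1.58.
Collecting π: i = r̄ + (1 + 0.5) π − 0.5 π̄ + 0.5 x
1.5 π = 10.41 − 0.10 + 0.5 × 2.12 − 0.5 × (-1.58) = 12.16
π = 12.16 / 1.5 = 8.11

8.11%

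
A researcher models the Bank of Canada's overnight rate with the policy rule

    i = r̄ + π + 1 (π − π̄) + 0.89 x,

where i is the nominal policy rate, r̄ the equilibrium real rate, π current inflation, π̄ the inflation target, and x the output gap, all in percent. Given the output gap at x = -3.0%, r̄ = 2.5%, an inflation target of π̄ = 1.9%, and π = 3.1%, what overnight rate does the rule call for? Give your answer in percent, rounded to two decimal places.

4.13%

i = 2.5 + 3.1 + 1 × (3.1 − 1.9) + 0.89 × (-3.0)
   = 2.5 + 3.1 + 1.2 − 2.67 = 4.13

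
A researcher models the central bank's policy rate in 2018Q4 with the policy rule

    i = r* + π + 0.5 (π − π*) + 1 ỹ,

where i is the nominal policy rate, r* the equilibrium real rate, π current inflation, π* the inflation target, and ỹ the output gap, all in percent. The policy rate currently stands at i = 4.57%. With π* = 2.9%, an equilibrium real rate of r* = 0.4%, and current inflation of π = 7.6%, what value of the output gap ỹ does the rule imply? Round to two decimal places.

-5.78%

1 ỹ = 4.57 − 0.4 − 7.6 − 0.5 × (7.6 − 2.9) = -5.78
ỹ = -5.78 / 1 = -5.78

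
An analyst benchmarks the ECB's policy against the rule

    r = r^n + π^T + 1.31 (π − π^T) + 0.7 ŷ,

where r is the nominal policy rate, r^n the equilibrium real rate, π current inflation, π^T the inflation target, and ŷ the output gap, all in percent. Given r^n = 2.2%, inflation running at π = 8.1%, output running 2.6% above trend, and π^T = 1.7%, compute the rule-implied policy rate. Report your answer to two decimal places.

14.10%

Output 2.6% above potential → ŷ = 2.6.
r = 2.2 + 1.7 + 1.31 × (8.1 − 1.7) + 0.7 × 2.6
   = 2.2 + 1.7 + 8.384 + 1.82 = 14.10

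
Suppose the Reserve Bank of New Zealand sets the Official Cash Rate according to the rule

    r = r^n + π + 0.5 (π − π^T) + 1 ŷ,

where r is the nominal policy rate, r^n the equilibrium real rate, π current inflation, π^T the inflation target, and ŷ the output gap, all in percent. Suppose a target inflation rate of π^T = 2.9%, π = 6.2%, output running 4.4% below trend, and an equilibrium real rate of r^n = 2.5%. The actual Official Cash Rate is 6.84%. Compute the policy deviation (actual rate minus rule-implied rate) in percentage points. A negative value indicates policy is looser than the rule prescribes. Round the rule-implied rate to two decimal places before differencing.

Output 4.4% below potential → ŷ = -4.4.
r = 2.5 + 6.2 + 0.5 × (6.2 − 2.9) + 1 × (-4.4)
   = 2.5 + 6.2 + 1.65 − 4.4 = 5.95
Deviation = 6.84 − 5.95 = 0.89 pp.

0.89 pp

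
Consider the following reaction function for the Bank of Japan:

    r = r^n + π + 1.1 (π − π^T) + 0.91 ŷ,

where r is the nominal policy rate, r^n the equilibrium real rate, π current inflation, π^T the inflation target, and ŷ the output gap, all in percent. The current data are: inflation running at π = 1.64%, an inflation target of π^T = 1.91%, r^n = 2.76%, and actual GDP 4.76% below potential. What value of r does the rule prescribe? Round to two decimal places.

Output 4.76% below potential → ŷ = -4.76.
r = 2.76 + 1.64 + 1.1 × (1.64 − 1.91) + 0.91 × (-4.76)
   = 2.76 + 1.64 − 0.297 − 4.3316 = -0.23

-0.23%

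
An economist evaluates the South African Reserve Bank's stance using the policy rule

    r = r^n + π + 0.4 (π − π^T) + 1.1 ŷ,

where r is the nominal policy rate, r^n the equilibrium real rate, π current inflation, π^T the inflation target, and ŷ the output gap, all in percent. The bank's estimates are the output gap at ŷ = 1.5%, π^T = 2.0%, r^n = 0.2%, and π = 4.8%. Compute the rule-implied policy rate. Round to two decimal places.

r = 0.2 + 4.8 + 0.4 × (4.8 − 2.0) + 1.1 × 1.5
   = 0.2 + 4.8 + 1.12 + 1.65 = 7.77

7.77%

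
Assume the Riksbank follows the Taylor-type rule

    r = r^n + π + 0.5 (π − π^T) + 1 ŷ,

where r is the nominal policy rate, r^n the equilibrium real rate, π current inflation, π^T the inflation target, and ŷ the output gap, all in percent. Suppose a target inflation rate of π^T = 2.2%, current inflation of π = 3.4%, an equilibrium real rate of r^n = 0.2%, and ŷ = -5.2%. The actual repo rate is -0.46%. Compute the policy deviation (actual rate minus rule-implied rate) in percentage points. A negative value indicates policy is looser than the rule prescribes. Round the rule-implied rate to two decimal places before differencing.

r = 0.2 + 3.4 + 0.5 × (3.4 − 2.2) + 1 × (-5.2)
   = 0.2 + 3.4 + 0.6 − 5.2 = -1.00
Deviation = -0.46 − (-1.00) = 0.54 pp.

0.54 pp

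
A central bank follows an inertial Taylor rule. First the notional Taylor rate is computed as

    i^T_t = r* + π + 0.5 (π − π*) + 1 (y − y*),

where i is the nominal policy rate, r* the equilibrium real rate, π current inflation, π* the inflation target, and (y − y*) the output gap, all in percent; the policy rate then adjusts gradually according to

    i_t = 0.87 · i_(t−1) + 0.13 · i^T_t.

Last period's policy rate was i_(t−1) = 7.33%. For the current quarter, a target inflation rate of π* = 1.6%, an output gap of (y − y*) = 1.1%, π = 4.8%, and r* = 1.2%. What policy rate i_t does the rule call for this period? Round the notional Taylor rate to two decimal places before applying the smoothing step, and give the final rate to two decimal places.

i^T_t = 1.2 + 4.8 + 0.5 × (4.8 − 1.6) + 1 × 1.1
   = 1.2 + 4.8 + 1.6 + 1.1 = 8.70
i_t = 0.87 × 7.33 + 0.13 × 8.70 = 6.3771 + 1.131 = 7.51

7.51%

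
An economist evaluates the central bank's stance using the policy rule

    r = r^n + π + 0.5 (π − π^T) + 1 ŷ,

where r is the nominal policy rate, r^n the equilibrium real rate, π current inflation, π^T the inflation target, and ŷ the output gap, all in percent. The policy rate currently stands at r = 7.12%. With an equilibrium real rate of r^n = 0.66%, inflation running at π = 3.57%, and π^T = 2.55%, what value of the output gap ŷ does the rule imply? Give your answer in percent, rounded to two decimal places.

1 ŷ = 7.12 − 0.66 − 3.57 − 0.5 × (3.57 − 2.55) = 2.38
ŷ = 2.38 / 1 = 2.38

2.38%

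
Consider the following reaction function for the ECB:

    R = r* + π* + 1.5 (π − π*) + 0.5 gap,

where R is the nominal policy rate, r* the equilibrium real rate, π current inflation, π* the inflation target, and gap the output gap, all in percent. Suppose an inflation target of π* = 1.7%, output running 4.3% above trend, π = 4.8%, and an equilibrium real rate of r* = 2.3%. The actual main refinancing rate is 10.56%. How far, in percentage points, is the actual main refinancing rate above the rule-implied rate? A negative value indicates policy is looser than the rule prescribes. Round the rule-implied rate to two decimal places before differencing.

Output 4.3% above potential → gap = 4.3.
R = 2.3 + 1.7 + 1.5 × (4.8 − 1.7) + 0.5 × 4.3
   = 2.3 + 1.7 + 4.65 + 2.15 = 10.80
Deviation = 10.56 − 10.80 = -0.24 pp.

-0.24 pp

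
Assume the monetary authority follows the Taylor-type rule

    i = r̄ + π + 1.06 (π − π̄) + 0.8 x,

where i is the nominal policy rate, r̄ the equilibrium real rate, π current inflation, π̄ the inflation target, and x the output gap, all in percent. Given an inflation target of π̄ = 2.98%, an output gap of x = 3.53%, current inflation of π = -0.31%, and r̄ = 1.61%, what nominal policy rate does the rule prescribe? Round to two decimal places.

0.64%

i = 1.61 + (-0.31) + 1.06 × (-0.31 − 2.98) + 0.8 × 3.53
   = 1.61 − 0.31 − 3.4874 + 2.824 = 0.64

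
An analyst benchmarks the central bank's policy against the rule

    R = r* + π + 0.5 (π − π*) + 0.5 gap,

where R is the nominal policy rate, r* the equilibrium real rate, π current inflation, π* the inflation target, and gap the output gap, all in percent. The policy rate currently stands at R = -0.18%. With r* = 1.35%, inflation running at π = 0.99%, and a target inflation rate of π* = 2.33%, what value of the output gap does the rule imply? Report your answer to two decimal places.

-3.70%

0.5 gap = -0.18 − 1.35 − 0.99 − 0.5 × (0.99 − 2.33) = -1.85
gap = -1.85 / 0.5 = -3.70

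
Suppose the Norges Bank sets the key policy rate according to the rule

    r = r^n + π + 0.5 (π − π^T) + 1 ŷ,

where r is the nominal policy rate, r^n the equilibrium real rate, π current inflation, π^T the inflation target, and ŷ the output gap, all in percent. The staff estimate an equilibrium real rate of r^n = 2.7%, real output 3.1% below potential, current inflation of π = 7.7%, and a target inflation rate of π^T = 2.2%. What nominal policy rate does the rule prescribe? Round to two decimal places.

Output 3.1% below potential → ŷ = -3.1.
r = 2.7 + 7.7 + 0.5 × (7.7 − 2.2) + 1 × (-3.1)
   = 2.7 + 7.7 + 2.75 − 3.1 = 10.05

10.05%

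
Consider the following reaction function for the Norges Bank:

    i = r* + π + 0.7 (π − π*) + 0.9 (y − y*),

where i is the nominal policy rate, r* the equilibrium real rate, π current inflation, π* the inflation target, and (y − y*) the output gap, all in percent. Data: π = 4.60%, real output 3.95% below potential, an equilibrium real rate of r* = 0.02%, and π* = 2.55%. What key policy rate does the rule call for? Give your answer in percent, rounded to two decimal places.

Output 3.95% below potential → (y − y*) = -3.95.
i = 0.02 + 4.60 + 0.7 × (4.60 − 2.55) + 0.9 × (-3.95)
   = 0.02 + 4.6 + 1.435 − 3.555 = 2.50

2.50%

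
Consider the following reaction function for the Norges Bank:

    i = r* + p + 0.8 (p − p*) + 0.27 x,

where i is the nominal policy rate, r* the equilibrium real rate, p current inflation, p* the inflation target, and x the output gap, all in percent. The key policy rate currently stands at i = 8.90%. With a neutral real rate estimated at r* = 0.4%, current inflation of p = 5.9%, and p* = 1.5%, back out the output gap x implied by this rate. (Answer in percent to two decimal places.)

0.27 x = 8.90 − 0.4 − 5.9 − 0.8 × (5.9 − 1.5) = -0.92
x = -0.92 / 0.27 = -3.41

-3.41%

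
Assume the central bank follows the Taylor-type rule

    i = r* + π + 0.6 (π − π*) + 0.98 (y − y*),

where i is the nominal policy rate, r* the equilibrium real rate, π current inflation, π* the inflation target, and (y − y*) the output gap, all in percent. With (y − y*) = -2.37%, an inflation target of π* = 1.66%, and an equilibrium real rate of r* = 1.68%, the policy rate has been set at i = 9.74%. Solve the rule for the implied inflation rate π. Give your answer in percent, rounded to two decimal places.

Collecting π: i = r* + (1 + 0.6) π − 0.6 π* + 0.98 (y − y*)
1.6 π = 9.74 − 1.68 + 0.6 × 1.66 − 0.98 × (-2.37) = 11.3786
π = 11.3786 / 1.6 = 7.11

7.11%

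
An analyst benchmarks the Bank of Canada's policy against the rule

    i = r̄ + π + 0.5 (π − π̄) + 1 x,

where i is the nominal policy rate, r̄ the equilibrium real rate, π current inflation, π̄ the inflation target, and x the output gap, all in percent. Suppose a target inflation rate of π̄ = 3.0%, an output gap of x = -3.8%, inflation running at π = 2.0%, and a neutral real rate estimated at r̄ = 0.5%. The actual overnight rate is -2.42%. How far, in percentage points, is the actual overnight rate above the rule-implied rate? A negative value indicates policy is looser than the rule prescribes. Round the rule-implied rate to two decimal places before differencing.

i = 0.5 + 2.0 + 0.5 × (2.0 − 3.0) + 1 × (-3.8)
   = 0.5 + 2 − 0.5 − 3.8 = -1.80
Deviation = -2.42 − (-1.80) = -0.62 pp.

-0.62 pp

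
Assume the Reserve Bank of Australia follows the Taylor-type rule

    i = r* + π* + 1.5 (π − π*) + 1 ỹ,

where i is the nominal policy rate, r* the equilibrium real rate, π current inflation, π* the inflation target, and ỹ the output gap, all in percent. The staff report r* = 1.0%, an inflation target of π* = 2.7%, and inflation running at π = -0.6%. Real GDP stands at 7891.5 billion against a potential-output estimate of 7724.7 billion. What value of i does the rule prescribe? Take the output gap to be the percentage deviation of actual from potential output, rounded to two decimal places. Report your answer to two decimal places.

0.91%

Output gap = 100 × (7891.5 − 7724.7) / 7724.7 = 2.16%.
i = 1.00 + 2.70 + 1.5 × (-0.60 − 2.70) + 1 × 2.16
   = 1.00 + 2.7 − 4.95 + 2.16 = 0.91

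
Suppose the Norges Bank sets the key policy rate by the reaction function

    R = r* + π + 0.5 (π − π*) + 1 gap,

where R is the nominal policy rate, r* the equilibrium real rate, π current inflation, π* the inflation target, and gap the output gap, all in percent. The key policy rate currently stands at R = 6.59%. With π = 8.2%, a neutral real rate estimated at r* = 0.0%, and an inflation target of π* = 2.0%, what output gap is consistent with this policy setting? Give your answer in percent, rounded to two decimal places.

1 gap = 6.59 − 0.0 − 8.2 − 0.5 × (8.2 − 2.0) = -4.71
gap = -4.71 / 1 = -4.71

-4.71%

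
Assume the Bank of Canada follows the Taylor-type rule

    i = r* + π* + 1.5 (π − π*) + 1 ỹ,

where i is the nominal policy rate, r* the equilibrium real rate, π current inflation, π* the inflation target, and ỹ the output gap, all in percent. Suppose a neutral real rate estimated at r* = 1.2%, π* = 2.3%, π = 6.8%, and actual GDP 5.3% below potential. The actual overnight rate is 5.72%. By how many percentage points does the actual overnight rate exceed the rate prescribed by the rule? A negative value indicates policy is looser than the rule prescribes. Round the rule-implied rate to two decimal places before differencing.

Output 5.3% below potential → ỹ = -5.3.
i = 1.2 + 2.3 + 1.5 × (6.8 − 2.3) + 1 × (-5.3)
   = 1.2 + 2.3 + 6.75 − 5.3 = 4.95
Deviation = 5.72 − 4.95 = 0.77 pp.

0.77 pp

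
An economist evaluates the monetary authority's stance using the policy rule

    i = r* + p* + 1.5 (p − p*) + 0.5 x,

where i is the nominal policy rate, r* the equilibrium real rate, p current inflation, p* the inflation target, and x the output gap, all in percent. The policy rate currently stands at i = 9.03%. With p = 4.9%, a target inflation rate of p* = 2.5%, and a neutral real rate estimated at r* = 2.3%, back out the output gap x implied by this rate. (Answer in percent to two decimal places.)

1.26%

0.5 x = 9.03 − 2.3 − 2.5 − 1.5 × (4.9 − 2.5) = 0.63
x = 0.63 / 0.5 = 1.26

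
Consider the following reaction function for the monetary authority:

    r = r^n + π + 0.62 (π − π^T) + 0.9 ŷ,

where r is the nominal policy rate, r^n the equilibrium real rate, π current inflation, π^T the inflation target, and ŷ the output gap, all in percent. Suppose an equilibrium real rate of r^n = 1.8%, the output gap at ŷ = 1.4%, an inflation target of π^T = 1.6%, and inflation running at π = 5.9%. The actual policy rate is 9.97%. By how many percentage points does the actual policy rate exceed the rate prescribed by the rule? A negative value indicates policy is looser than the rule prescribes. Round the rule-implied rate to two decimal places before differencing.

r = 1.8 + 5.9 + 0.62 × (5.9 − 1.6) + 0.9 × 1.4
   = 1.8 + 5.9 + 2.666 + 1.26 = 11.63
Deviation = 9.97 − 11.63 = -1.66 pp.

-1.66 pp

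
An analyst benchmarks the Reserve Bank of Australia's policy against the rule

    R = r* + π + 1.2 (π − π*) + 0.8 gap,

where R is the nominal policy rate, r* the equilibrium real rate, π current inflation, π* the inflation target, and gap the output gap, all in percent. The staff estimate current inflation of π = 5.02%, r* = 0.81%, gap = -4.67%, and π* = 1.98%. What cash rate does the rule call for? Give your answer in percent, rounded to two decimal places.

R = 0.81 + 5.02 + 1.2 × (5.02 − 1.98) + 0.8 × (-4.67)
   = 0.81 + 5.02 + 3.648 − 3.736 = 5.74

5.74%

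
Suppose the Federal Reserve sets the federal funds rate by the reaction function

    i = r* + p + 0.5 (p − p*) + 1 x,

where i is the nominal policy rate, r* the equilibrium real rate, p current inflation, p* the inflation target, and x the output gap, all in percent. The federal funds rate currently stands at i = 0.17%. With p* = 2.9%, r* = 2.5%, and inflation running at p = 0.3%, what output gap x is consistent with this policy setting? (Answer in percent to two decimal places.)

-1.33%

1 x = 0.17 − 2.5 − 0.3 − 0.5 × (0.3 − 2.9) = -1.33
x = -1.33 / 1 = -1.33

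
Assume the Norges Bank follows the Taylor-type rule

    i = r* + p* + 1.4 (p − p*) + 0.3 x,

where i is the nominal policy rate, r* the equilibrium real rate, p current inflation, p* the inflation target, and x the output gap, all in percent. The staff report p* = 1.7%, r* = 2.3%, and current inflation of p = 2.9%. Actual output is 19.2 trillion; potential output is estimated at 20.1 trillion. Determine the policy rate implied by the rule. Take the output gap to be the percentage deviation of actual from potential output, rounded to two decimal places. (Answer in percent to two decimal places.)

4.34%

Output gap = 100 × (19.2 − 20.1) / 20.1 = -4.48%.
i = 2.30 + 1.70 + 1.4 × (2.90 − 1.70) + 0.3 × (-4.48)
   = 2.30 + 1.7 + 1.68 − 1.344 = 4.34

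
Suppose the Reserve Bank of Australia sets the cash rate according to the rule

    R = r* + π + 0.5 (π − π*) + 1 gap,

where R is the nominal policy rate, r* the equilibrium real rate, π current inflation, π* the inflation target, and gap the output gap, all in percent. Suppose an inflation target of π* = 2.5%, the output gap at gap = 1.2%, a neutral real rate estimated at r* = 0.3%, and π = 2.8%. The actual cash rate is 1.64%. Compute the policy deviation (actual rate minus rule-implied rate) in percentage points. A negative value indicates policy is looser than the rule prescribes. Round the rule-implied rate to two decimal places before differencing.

-2.81 pp

R = 0.3 + 2.8 + 0.5 × (2.8 − 2.5) + 1 × 1.2
   = 0.3 + 2.8 + 0.15 + 1.2 = 4.45
Deviation = 1.64 − 4.45 = -2.81 pp.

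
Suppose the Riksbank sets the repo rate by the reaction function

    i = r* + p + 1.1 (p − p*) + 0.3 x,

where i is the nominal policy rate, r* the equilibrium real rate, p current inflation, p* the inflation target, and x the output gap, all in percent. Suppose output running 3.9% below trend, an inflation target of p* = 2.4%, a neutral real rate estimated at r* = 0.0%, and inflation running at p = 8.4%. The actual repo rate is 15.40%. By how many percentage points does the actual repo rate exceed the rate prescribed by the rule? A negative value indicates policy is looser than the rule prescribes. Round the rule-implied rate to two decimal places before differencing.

1.57 pp

Output 3.9% below potential → x = -3.9.
i = 0.0 + 8.4 + 1.1 × (8.4 − 2.4) + 0.3 × (-3.9)
   = 0.0 + 8.4 + 6.6 − 1.17 = 13.83
Deviation = 15.40 − 13.83 = 1.57 pp.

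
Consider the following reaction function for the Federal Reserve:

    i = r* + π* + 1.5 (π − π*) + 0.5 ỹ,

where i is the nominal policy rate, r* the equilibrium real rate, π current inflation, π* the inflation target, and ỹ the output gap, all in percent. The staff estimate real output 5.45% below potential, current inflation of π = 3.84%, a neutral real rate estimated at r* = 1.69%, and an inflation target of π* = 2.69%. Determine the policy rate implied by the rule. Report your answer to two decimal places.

Output 5.45% below potential → ỹ = -5.45.
i = 1.69 + 2.69 + 1.5 × (3.84 − 2.69) + 0.5 × (-5.45)
   = 1.69 + 2.69 + 1.725 − 2.725 = 3.38

3.38%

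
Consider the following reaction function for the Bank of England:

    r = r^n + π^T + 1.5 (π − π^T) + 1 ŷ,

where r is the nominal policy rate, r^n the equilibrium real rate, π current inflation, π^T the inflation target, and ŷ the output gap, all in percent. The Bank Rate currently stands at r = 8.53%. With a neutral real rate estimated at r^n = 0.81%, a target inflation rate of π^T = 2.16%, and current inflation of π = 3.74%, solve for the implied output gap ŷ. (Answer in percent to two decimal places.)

1 ŷ = 8.53 − 0.81 − 2.16 − 1.5 × (3.74 − 2.16) = 3.19
ŷ = 3.19 / 1 = 3.19

3.19%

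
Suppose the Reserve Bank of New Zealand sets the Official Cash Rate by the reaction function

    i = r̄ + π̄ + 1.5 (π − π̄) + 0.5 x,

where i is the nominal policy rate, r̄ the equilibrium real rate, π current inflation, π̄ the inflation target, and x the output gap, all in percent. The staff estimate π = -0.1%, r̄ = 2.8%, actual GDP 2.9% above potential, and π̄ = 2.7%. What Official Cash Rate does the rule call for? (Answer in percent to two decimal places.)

2.75%

Output 2.9% above potential → x = 2.9.
i = 2.8 + 2.7 + 1.5 × (-0.1 − 2.7) + 0.5 × 2.9
   = 2.8 + 2.7 − 4.2 + 1.45 = 2.75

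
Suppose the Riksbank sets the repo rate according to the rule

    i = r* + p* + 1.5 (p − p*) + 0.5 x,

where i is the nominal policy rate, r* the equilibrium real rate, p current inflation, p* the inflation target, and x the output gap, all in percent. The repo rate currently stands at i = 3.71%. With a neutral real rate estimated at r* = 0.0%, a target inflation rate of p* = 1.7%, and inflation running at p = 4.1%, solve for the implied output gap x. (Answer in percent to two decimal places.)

0.5 x = 3.71 − 0.0 − 1.7 − 1.5 × (4.1 − 1.7) = -1.59
x = -1.59 / 0.5 = -3.18

-3.18%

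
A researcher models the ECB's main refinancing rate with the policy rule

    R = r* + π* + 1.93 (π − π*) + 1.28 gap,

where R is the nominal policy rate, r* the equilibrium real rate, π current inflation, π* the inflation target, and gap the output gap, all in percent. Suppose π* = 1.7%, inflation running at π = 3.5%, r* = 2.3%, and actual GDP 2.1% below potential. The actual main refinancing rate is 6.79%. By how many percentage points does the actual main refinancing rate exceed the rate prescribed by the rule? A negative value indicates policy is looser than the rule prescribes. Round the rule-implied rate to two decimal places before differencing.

Output 2.1% below potential → gap = -2.1.
R = 2.3 + 1.7 + 1.93 × (3.5 − 1.7) + 1.28 × (-2.1)
   = 2.3 + 1.7 + 3.474 − 2.688 = 4.79
Deviation = 6.79 − 4.79 = 2.00 pp.

2.00 pp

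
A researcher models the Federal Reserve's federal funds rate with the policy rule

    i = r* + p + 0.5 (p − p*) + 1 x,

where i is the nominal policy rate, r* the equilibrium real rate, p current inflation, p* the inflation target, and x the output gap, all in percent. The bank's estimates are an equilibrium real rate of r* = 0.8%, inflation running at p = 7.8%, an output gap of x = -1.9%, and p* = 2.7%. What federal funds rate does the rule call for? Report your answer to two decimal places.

9.25%

i = 0.8 + 7.8 + 0.5 × (7.8 − 2.7) + 1 × (-1.9)
   = 0.8 + 7.8 + 2.55 − 1.9 = 9.25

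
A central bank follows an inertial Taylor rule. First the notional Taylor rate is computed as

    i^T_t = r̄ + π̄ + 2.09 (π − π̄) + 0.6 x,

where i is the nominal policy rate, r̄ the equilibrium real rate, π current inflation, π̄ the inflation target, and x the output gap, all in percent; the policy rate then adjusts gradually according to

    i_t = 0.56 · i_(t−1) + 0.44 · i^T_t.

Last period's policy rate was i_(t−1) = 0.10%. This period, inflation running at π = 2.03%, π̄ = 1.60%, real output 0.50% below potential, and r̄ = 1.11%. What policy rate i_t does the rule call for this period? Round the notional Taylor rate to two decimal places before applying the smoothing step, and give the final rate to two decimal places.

Output 0.50% below potential → x = -0.50.
i^T_t = 1.11 + 1.60 + 2.09 × (2.03 − 1.60) + 0.6 × (-0.50)
   = 1.11 + 1.6 + 0.8987 − 0.3 = 3.31
i_t = 0.56 × 0.10 + 0.44 × 3.31 = 0.056 + 1.4564 = 1.51

1.51%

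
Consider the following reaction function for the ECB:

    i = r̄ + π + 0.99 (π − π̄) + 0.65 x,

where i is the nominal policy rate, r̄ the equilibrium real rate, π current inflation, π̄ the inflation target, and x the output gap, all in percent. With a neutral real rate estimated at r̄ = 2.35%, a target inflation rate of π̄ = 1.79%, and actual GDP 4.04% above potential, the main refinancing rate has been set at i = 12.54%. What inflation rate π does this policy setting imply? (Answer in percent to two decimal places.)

4.69%

Output 4.04% above potential → x = 4.04.
Collecting π: i = r̄ + (1 + 0.99) π − 0.99 π̄ + 0.65 x
1.99 π = 12.54 − 2.35 + 0.99 × 1.79 − 0.65 × 4.04 = 9.3361
π = 9.3361 / 1.99 = 4.69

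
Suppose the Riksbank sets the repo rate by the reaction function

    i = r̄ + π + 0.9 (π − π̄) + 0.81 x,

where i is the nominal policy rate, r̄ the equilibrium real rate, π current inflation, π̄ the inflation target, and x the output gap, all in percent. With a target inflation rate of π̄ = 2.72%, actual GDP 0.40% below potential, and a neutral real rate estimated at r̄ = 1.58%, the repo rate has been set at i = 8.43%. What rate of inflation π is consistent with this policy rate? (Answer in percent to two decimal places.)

Output 0.40% below potential → x = -0.40.
Collecting π: i = r̄ + (1 + 0.9) π − 0.9 π̄ + 0.81 x
1.9 π = 8.43 − 1.58 + 0.9 × 2.72 − 0.81 × (-0.40) = 9.622
π = 9.622 / 1.9 = 5.06

5.06%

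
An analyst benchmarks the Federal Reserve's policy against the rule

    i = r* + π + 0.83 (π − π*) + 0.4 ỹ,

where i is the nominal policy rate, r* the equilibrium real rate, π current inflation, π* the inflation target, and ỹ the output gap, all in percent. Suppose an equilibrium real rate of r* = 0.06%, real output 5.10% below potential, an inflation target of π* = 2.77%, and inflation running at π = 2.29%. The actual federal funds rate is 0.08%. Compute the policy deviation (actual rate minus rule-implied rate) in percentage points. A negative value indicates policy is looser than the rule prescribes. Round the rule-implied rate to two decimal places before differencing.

Output 5.10% below potential → ỹ = -5.10.
i = 0.06 + 2.29 + 0.83 × (2.29 − 2.77) + 0.4 × (-5.10)
   = 0.06 + 2.29 − 0.3984 − 2.04 = -0.09
Deviation = 0.08 − (-0.09) = 0.17 pp.

0.17 pp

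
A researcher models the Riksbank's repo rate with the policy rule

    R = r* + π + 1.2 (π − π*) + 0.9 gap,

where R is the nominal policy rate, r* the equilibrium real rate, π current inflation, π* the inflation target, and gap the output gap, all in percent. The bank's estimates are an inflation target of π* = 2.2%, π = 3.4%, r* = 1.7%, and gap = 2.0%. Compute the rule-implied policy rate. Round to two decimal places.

R = 1.7 + 3.4 + 1.2 × (3.4 − 2.2) + 0.9 × 2.0
   = 1.7 + 3.4 + 1.44 + 1.8 = 8.34

8.34%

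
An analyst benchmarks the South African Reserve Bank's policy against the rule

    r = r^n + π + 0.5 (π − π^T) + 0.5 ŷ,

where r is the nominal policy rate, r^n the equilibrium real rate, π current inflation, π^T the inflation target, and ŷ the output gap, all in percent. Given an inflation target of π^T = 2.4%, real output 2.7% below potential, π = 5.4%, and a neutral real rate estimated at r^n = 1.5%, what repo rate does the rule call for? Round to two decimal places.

Output 2.7% below potential → ŷ = -2.7.
r = 1.5 + 5.4 + 0.5 × (5.4 − 2.4) + 0.5 × (-2.7)
   = 1.5 + 5.4 + 1.5 − 1.35 = 7.05

7.05%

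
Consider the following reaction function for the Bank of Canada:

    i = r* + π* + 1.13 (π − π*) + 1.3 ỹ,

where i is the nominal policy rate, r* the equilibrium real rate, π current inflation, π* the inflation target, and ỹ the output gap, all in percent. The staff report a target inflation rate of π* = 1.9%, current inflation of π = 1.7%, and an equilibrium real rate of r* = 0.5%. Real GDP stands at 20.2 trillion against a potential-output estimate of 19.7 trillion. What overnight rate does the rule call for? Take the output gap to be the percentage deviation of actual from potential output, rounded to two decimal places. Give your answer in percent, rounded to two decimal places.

5.48%

Output gap = 100 × (20.2 − 19.7) / 19.7 = 2.54%.
i = 0.50 + 1.90 + 1.13 × (1.70 − 1.90) + 1.3 × 2.54
   = 0.50 + 1.9 − 0.226 + 3.302 = 5.48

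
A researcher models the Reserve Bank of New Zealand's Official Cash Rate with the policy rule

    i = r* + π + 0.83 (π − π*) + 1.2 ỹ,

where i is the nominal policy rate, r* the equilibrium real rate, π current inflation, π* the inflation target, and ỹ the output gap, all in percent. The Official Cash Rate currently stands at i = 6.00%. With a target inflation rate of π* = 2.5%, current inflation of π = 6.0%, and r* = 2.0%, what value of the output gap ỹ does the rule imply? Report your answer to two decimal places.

1.2 ỹ = 6.00 − 2.0 − 6.0 − 0.83 × (6.0 − 2.5) = -4.905
ỹ = -4.905 / 1.2 = -4.09

-4.09%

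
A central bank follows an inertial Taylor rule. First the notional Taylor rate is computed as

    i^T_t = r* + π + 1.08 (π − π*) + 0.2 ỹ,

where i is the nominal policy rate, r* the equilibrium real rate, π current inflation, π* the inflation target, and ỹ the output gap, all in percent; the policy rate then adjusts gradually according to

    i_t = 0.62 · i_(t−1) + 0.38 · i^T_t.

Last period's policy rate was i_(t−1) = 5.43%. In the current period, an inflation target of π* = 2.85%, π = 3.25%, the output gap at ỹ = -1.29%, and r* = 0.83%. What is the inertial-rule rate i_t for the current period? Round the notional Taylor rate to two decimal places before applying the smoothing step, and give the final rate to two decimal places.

4.98%

i^T_t = 0.83 + 3.25 + 1.08 × (3.25 − 2.85) + 0.2 × (-1.29)
   = 0.83 + 3.25 + 0.432 − 0.258 = 4.25
i_t = 0.62 × 5.43 + 0.38 × 4.25 = 3.3666 + 1.615 = 4.98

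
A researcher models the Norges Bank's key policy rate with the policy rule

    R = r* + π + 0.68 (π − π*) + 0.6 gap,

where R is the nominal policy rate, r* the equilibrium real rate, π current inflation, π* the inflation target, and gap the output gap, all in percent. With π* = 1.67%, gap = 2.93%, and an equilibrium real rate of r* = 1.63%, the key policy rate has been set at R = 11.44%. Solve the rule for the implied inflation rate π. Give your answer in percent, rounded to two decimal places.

Collecting π: R = r* + (1 + 0.68) π − 0.68 π* + 0.6 gap
1.68 π = 11.44 − 1.63 + 0.68 × 1.67 − 0.6 × 2.93 = 9.1876
π = 9.1876 / 1.68 = 5.47

5.47%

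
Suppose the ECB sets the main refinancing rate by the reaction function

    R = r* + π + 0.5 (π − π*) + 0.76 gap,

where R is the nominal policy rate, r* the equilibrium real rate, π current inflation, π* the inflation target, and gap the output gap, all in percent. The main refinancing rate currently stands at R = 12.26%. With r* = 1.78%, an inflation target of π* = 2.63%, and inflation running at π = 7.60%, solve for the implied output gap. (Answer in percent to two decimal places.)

0.76 gap = 12.26 − 1.78 − 7.60 − 0.5 × (7.60 − 2.63) = 0.395
gap = 0.395 / 0.76 = 0.52

0.52%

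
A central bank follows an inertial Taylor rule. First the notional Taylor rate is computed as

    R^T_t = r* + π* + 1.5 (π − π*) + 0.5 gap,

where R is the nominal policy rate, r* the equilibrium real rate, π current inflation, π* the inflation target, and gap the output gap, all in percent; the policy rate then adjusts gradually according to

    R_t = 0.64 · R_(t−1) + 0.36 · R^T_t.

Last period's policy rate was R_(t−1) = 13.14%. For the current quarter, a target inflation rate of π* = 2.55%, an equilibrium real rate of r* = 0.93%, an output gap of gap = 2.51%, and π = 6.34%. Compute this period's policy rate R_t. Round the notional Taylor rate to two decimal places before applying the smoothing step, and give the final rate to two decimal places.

R^T_t = 0.93 + 2.55 + 1.5 × (6.34 − 2.55) + 0.5 × 2.51
   = 0.93 + 2.55 + 5.685 + 1.255 = 10.42
R_t = 0.64 × 13.14 + 0.36 × 10.42 = 8.4096 + 3.7512 = 12.16

12.16%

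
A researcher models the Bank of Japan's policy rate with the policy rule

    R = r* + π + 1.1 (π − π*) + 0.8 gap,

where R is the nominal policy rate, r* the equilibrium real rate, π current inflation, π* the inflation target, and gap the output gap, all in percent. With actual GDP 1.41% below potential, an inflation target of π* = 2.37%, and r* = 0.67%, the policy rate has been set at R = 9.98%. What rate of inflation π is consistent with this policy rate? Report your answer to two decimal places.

6.21%

Output 1.41% below potential → gap = -1.41.
Collecting π: R = r* + (1 + 1.1) π − 1.1 π* + 0.8 gap
2.1 π = 9.98 − 0.67 + 1.1 × 2.37 − 0.8 × (-1.41) = 13.045
π = 13.045 / 2.1 = 6.21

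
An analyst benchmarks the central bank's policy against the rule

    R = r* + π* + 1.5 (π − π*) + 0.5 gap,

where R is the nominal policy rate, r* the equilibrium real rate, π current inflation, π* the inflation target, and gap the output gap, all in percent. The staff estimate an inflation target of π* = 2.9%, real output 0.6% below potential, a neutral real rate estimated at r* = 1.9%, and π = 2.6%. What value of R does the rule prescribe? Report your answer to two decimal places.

Output 0.6% below potential → gap = -0.6.
R = 1.9 + 2.9 + 1.5 × (2.6 − 2.9) + 0.5 × (-0.6)
   = 1.9 + 2.9 − 0.45 − 0.3 = 4.05

4.05%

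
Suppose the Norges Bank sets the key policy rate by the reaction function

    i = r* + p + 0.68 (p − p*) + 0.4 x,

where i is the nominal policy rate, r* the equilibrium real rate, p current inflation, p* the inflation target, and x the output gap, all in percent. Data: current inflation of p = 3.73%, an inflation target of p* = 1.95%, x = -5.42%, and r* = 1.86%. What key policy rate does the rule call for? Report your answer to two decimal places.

i = 1.86 + 3.73 + 0.68 × (3.73 − 1.95) + 0.4 × (-5.42)
   = 1.86 + 3.73 + 1.2104 − 2.168 = 4.63

4.63%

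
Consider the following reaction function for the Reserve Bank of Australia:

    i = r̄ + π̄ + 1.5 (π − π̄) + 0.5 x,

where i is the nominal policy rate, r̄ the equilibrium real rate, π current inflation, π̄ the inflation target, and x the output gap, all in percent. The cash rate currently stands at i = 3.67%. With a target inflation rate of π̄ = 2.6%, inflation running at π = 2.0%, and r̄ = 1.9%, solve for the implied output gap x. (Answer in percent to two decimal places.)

0.14%

0.5 x = 3.67 − 1.9 − 2.6 − 1.5 × (2.0 − 2.6) = 0.07
x = 0.07 / 0.5 = 0.14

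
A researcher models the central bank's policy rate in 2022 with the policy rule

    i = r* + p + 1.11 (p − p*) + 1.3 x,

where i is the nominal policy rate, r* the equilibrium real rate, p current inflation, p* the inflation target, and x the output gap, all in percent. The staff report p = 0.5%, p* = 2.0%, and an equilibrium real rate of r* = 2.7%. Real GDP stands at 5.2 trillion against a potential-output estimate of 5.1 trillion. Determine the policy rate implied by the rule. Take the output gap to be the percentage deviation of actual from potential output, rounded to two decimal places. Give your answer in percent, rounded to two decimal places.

4.08%

Output gap = 100 × (5.2 − 5.1) / 5.1 = 1.96%.
i = 2.70 + 0.50 + 1.11 × (0.50 − 2.00) + 1.3 × 1.96
   = 2.70 + 0.5 − 1.665 + 2.548 = 4.08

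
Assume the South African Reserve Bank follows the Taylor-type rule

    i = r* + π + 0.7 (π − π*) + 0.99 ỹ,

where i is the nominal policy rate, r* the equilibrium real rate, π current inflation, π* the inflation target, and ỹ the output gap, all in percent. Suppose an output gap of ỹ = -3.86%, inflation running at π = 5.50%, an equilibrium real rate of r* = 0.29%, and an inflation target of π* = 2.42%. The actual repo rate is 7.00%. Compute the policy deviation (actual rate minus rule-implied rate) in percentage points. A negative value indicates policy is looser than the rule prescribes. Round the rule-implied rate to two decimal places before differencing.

i = 0.29 + 5.50 + 0.7 × (5.50 − 2.42) + 0.99 × (-3.86)
   = 0.29 + 5.5 + 2.156 − 3.8214 = 4.12
Deviation = 7.00 − 4.12 = 2.88 pp.

2.88 pp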